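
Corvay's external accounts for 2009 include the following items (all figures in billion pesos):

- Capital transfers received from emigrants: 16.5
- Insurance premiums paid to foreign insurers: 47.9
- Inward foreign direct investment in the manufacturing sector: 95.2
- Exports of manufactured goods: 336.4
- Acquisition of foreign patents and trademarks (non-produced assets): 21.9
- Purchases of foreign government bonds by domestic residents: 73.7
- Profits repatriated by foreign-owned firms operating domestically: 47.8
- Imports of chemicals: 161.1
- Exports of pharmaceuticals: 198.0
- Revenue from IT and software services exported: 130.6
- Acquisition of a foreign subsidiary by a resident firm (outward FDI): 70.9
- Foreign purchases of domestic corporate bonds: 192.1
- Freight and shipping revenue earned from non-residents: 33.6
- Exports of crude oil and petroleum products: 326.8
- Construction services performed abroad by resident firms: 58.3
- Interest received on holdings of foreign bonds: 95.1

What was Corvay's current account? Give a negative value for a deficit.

922.0

Goods: -161.1 + 336.4 + 326.8 + 198.0 = 700.1
Services: -47.9 + 58.3 + 33.6 + 130.6 = 174.6
Primary income: 95.1 - 47.8 = 47.3
Current account = 700.1 + 174.6 + 47.3 = 922.0
(Excluded from the current account — capital account: capital transfers received from emigrants 16.5, acquisition of foreign patents and trademarks (non-produced assets) 21.9; financial account: inward foreign direct investment in the manufacturing sector 95.2, purchases of foreign government bonds by domestic residents 73.7, acquisition of a foreign subsidiary by a resident firm (outward FDI) 70.9, foreign purchases of domestic corporate bonds 192.1.)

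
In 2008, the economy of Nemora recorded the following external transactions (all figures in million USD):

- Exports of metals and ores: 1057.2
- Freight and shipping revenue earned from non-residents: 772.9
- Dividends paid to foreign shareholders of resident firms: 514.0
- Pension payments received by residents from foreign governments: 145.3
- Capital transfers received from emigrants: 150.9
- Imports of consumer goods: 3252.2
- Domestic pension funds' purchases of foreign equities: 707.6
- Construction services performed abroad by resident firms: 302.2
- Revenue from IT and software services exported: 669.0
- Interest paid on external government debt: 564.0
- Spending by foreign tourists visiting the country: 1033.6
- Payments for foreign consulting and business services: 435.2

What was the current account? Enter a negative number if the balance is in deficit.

Goods: 1057.2 - 3252.2 = -2195.0
Services: 772.9 + 1033.6 - 435.2 + 669.0 + 302.2 = 2342.5
Primary income: -564.0 - 514.0 = -1078.0
Secondary income: 145.3
Current account = (-2195.0) + 2342.5 + (-1078.0) + 145.3 = -785.2
(Excluded from the current account — capital account: capital transfers received from emigrants 150.9; financial account: domestic pension funds' purchases of foreign equities 707.6.)

-785.2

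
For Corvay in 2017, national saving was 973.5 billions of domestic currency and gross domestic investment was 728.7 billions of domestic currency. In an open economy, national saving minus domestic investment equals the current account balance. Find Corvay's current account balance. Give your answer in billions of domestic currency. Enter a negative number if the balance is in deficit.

244.8

S - I = CA (net lending to the rest of the world).
CA = S - I = 973.5 - 728.7 = 244.8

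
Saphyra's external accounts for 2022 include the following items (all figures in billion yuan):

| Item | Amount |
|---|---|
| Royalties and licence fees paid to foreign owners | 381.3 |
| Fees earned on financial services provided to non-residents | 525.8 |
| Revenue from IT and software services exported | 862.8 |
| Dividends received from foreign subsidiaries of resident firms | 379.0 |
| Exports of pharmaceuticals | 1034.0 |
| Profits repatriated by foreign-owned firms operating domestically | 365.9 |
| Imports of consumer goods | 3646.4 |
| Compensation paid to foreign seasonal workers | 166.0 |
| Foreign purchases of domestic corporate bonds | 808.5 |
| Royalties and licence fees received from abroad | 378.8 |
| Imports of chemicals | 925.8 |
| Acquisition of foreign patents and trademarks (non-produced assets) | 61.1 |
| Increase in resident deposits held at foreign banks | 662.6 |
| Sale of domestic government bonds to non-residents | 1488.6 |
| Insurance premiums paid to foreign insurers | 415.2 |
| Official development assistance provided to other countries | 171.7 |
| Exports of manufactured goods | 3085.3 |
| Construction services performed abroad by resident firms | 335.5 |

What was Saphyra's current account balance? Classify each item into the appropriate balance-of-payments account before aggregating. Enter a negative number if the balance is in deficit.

528.9

Goods: -925.8 + 1034.0 - 3646.4 + 3085.3 = -452.9
Services: -415.2 + 525.8 + 378.8 + 335.5 + 862.8 - 381.3 = 1306.4
Primary income: 379.0 - 365.9 - 166.0 = -152.9
Secondary income: -171.7
Current account = (-452.9) + 1306.4 + (-152.9) + (-171.7) = 528.9
(Excluded from the current account — financial account: foreign purchases of domestic corporate bonds 808.5, increase in resident deposits held at foreign banks 662.6, sale of domestic government bonds to non-residents 1488.6; capital account: acquisition of foreign patents and trademarks (non-produced assets) 61.1.)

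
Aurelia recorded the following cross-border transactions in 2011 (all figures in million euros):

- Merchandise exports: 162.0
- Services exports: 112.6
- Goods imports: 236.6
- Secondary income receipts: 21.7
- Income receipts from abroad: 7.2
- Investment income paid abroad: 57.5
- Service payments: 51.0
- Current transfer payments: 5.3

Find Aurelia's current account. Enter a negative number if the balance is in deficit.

-46.9

Goods balance = 162.0 - 236.6 = -74.6
Services balance = 112.6 - 51.0 = 61.6
Trade balance (goods + services) = -74.6 + 61.6 = -13.0
Net primary income = 7.2 - 57.5 = -50.3
Net secondary income = 21.7 - 5.3 = 16.4
Current account = -13.0 + (-50.3) + 16.4 = -46.9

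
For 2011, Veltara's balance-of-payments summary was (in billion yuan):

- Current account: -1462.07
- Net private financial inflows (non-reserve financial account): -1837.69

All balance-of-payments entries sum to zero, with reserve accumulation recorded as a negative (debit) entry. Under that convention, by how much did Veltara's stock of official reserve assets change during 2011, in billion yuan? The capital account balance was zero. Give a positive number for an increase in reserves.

-3299.76

Official reserve transactions balance = -((-1462.07) + (-1837.69)) = 3299.76
An accumulation of reserves is recorded as a debit (negative entry), so the change in the stock of reserves is the negative of that balance.
Change in official reserves = -(3299.76) = -3299.76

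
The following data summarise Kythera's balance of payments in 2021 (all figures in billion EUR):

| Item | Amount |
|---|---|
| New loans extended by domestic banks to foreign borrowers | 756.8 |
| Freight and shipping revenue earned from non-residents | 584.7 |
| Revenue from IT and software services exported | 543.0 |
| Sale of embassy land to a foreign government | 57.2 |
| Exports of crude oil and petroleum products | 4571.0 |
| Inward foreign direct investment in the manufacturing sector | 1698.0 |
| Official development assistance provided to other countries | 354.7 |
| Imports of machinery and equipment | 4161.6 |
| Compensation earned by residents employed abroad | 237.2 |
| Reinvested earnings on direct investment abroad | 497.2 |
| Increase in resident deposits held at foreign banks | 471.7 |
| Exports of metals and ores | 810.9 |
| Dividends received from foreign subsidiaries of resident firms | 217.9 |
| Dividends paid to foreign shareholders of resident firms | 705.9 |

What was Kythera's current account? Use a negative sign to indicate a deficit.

2239.7

Goods: 4571.0 + 810.9 - 4161.6 = 1220.3
Services: 584.7 + 543.0 = 1127.7
Primary income: 497.2 + 237.2 - 705.9 + 217.9 = 246.4
Secondary income: -354.7
Current account = 1220.3 + 1127.7 + 246.4 + (-354.7) = 2239.7
(Excluded from the current account — financial account: new loans extended by domestic banks to foreign borrowers 756.8, inward foreign direct investment in the manufacturing sector 1698.0, increase in resident deposits held at foreign banks 471.7; capital account: sale of embassy land to a foreign government 57.2.)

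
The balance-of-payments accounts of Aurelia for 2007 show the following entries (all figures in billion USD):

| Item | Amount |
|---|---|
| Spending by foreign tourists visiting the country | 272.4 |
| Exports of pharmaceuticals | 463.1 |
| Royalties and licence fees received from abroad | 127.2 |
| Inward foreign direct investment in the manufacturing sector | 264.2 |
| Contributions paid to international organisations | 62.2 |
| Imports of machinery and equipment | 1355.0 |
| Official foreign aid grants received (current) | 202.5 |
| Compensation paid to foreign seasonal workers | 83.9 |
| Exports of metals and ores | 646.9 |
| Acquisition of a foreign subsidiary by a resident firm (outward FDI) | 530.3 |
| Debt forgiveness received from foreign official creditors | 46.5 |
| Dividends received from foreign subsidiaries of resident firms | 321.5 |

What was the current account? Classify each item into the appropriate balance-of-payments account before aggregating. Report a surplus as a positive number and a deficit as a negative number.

Goods: 463.1 - 1355.0 + 646.9 = -245.0
Services: 127.2 + 272.4 = 399.6
Primary income: -83.9 + 321.5 = 237.6
Secondary income: -62.2 + 202.5 = 140.3
Current account = (-245.0) + 399.6 + 237.6 + 140.3 = 532.5
(Excluded from the current account — financial account: inward foreign direct investment in the manufacturing sector 264.2, acquisition of a foreign subsidiary by a resident firm (outward FDI) 530.3; capital account: debt forgiveness received from foreign official creditors 46.5.)

532.5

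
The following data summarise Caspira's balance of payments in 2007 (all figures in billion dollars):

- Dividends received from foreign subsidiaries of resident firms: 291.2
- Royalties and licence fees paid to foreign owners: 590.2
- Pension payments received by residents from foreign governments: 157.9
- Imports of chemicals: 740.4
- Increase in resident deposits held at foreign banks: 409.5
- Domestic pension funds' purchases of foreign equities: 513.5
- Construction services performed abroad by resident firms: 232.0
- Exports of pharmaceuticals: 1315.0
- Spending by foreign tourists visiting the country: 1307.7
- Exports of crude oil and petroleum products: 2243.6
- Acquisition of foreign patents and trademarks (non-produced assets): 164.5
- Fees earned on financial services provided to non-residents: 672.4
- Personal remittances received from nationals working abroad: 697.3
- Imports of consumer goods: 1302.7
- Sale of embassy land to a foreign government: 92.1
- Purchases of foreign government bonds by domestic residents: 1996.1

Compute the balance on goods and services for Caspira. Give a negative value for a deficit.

3137.4

Goods: -740.4 - 1302.7 + 1315.0 + 2243.6 = 1515.5
Services: 1307.7 + 672.4 + 232.0 - 590.2 = 1621.9
Trade balance = 1515.5 + 1621.9 = 3137.4
(Excluded from the trade balance — primary income: dividends received from foreign subsidiaries of resident firms 291.2; secondary income: pension payments received by residents from foreign governments 157.9, personal remittances received from nationals working abroad 697.3; financial account: increase in resident deposits held at foreign banks 409.5, domestic pension funds' purchases of foreign equities 513.5, purchases of foreign government bonds by domestic residents 1996.1; capital account: acquisition of foreign patents and trademarks (non-produced assets) 164.5, sale of embassy land to a foreign government 92.1.)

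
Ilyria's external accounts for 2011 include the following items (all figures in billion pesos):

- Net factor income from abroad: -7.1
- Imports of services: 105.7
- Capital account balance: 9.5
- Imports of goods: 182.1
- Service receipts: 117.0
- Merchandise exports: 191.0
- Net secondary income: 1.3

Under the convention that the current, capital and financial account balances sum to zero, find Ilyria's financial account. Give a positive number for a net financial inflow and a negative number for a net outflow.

Goods balance = 191.0 - 182.1 = 8.9
Services balance = 117.0 - 105.7 = 11.3
Trade balance (goods + services) = 8.9 + 11.3 = 20.2
Net primary income = -7.1
Net secondary income = 1.3
Current account = 20.2 + (-7.1) + 1.3 = 14.4
Financial account = -(14.4 + 9.5) = -23.9

-23.9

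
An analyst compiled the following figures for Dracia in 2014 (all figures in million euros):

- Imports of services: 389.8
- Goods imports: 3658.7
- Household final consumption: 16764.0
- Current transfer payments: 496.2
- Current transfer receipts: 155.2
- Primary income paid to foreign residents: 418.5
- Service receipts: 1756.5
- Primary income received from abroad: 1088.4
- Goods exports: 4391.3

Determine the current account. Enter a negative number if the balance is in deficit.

2428.2

Goods balance = 4391.3 - 3658.7 = 732.6
Services balance = 1756.5 - 389.8 = 1366.7
Trade balance (goods + services) = 732.6 + 1366.7 = 2099.3
Net primary income = 1088.4 - 418.5 = 669.9
Net secondary income = 155.2 - 496.2 = -341.0
Current account = 2099.3 + 669.9 + (-341.0) = 2428.2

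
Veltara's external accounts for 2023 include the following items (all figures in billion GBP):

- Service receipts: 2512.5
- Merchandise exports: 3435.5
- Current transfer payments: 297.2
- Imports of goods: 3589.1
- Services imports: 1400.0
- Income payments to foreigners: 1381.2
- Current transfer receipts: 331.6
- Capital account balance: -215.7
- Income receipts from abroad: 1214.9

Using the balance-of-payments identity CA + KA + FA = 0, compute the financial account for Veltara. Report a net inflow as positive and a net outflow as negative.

-611.3

Goods balance = 3435.5 - 3589.1 = -153.6
Services balance = 2512.5 - 1400.0 = 1112.5
Trade balance (goods + services) = -153.6 + 1112.5 = 958.9
Net primary income = 1214.9 - 1381.2 = -166.3
Net secondary income = 331.6 - 297.2 = 34.4
Current account = 958.9 + (-166.3) + 34.4 = 827.0
Financial account = -(827.0 + (-215.7)) = -611.3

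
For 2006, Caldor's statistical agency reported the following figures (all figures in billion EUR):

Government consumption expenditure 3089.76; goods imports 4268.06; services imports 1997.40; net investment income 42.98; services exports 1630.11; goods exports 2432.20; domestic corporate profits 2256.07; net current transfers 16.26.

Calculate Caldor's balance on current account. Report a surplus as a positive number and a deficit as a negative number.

Goods balance = 2432.20 - 4268.06 = -1835.86
Services balance = 1630.11 - 1997.40 = -367.29
Trade balance (goods + services) = -1835.86 + (-367.29) = -2203.15
Net primary income = 42.98
Net secondary income = 16.26
Current account = -2203.15 + 42.98 + 16.26 = -2143.91

-2143.91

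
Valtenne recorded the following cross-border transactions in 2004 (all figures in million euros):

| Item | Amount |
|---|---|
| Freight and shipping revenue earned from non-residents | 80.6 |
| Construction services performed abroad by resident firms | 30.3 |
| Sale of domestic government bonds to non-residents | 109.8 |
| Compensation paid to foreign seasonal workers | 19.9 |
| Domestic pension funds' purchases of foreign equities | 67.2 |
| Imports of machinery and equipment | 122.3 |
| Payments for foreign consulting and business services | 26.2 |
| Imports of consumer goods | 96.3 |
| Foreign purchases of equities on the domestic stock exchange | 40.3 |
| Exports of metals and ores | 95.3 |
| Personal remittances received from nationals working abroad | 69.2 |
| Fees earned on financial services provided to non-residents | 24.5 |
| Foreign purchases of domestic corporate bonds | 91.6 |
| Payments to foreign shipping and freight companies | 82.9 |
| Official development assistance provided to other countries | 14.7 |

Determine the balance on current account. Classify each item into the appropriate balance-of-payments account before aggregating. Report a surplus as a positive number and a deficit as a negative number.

-62.4

Goods: 95.3 - 96.3 - 122.3 = -123.3
Services: -26.2 + 80.6 + 30.3 - 82.9 + 24.5 = 26.3
Primary income: -19.9
Secondary income: 69.2 - 14.7 = 54.5
Current account = (-123.3) + 26.3 + (-19.9) + 54.5 = -62.4
(Excluded from the current account — financial account: sale of domestic government bonds to non-residents 109.8, domestic pension funds' purchases of foreign equities 67.2, foreign purchases of equities on the domestic stock exchange 40.3, foreign purchases of domestic corporate bonds 91.6.)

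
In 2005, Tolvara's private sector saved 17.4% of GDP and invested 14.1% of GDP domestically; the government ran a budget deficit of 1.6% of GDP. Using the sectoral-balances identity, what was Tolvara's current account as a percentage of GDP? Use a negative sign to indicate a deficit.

By the sectoral-balances identity, CA = (S_private - I) + (T - G).
Private balance = 17.4 - 14.1 = 3.3
Government balance (T - G) = -1.6
CA = 3.3 + (-1.6) = 1.7

1.7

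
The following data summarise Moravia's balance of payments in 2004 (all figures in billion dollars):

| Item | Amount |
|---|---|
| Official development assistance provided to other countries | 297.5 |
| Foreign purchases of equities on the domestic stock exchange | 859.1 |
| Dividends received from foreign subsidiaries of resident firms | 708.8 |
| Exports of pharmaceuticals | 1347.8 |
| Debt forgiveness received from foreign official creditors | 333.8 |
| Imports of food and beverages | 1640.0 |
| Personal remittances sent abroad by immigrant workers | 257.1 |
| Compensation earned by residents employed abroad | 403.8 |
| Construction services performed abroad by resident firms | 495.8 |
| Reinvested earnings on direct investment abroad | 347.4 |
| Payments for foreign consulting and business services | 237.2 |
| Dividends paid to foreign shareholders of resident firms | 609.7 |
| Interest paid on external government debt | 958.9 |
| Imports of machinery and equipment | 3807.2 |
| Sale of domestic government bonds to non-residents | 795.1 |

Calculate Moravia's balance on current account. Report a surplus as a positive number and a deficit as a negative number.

-4504.0

Goods: -3807.2 - 1640.0 + 1347.8 = -4099.4
Services: -237.2 + 495.8 = 258.6
Primary income: 403.8 - 609.7 - 958.9 + 347.4 + 708.8 = -108.6
Secondary income: -297.5 - 257.1 = -554.6
Current account = (-4099.4) + 258.6 + (-108.6) + (-554.6) = -4504.0
(Excluded from the current account — financial account: foreign purchases of equities on the domestic stock exchange 859.1, sale of domestic government bonds to non-residents 795.1; capital account: debt forgiveness received from foreign official creditors 333.8.)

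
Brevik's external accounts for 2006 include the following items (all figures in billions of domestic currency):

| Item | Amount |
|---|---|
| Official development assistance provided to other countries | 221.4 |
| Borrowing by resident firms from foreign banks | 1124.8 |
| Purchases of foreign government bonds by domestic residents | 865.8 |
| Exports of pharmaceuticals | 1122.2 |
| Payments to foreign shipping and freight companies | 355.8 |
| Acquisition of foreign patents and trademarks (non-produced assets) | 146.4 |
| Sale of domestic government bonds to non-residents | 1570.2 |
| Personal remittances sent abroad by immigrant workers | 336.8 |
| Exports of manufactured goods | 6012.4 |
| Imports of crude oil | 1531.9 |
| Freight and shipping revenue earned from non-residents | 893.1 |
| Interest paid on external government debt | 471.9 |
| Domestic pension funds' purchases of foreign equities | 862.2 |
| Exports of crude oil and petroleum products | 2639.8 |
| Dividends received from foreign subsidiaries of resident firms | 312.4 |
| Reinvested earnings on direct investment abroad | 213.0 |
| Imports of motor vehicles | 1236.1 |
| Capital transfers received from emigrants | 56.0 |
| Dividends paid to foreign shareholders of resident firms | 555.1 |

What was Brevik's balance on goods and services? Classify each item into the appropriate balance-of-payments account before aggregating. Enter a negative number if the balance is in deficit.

7543.7

Goods: -1236.1 + 6012.4 + 1122.2 - 1531.9 + 2639.8 = 7006.4
Services: 893.1 - 355.8 = 537.3
Trade balance = 7006.4 + 537.3 = 7543.7
(Excluded from the trade balance — secondary income: official development assistance provided to other countries 221.4, personal remittances sent abroad by immigrant workers 336.8; financial account: borrowing by resident firms from foreign banks 1124.8, purchases of foreign government bonds by domestic residents 865.8, sale of domestic government bonds to non-residents 1570.2, domestic pension funds' purchases of foreign equities 862.2; capital account: acquisition of foreign patents and trademarks (non-produced assets) 146.4, capital transfers received from emigrants 56.0; primary income: interest paid on external government debt 471.9, dividends received from foreign subsidiaries of resident firms 312.4, reinvested earnings on direct investment abroad 213.0, dividends paid to foreign shareholders of resident firms 555.1.)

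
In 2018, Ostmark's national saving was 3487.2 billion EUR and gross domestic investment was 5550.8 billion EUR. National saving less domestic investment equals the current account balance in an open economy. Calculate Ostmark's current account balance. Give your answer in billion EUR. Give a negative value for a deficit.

S - I = CA (net lending to the rest of the world).
CA = S - I = 3487.2 - 5550.8 = -2063.6

-2063.6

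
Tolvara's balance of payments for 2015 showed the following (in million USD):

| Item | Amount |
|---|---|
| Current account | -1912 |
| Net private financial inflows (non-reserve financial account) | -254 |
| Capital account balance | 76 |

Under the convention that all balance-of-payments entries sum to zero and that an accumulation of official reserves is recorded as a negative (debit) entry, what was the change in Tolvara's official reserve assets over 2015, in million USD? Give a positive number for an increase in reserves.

-2090

Official reserve transactions balance = -((-1912) + 76 + (-254)) = 2090
An accumulation of reserves is recorded as a debit (negative entry), so the change in the stock of reserves is the negative of that balance.
Change in official reserves = -(2090) = -2090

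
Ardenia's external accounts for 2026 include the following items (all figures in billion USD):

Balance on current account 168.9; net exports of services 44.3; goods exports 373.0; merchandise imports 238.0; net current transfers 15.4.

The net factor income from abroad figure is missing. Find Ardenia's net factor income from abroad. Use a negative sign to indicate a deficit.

Current account = goods balance + services balance + net primary income + net secondary income
Sum of the known components = 194.7
Net factor income from abroad = CA - (known components) = 168.9 - 194.7 = -25.8

-25.8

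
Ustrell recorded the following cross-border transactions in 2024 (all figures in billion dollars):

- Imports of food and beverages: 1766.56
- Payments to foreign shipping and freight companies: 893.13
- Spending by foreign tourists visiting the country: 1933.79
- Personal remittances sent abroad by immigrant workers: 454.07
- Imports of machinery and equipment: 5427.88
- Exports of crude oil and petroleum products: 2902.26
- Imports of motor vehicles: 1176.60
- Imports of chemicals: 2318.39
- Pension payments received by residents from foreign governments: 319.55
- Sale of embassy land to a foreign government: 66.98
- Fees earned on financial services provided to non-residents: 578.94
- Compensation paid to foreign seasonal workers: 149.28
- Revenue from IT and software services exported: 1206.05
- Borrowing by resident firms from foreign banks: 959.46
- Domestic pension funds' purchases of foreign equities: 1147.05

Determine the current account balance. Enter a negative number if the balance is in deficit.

-5245.32

Goods: -2318.39 + 2902.26 - 5427.88 - 1766.56 - 1176.60 = -7787.17
Services: 1206.05 + 578.94 + 1933.79 - 893.13 = 2825.65
Primary income: -149.28
Secondary income: -454.07 + 319.55 = -134.52
Current account = (-7787.17) + 2825.65 + (-149.28) + (-134.52) = -5245.32
(Excluded from the current account — capital account: sale of embassy land to a foreign government 66.98; financial account: borrowing by resident firms from foreign banks 959.46, domestic pension funds' purchases of foreign equities 1147.05.)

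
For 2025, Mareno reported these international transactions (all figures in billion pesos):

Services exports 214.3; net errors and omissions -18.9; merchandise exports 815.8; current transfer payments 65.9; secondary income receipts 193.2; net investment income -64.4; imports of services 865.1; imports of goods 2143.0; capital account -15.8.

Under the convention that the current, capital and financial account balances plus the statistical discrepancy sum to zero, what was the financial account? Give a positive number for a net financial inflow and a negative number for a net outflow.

Goods balance = 815.8 - 2143.0 = -1327.2
Services balance = 214.3 - 865.1 = -650.8
Trade balance (goods + services) = -1327.2 + (-650.8) = -1978.0
Net primary income = -64.4
Net secondary income = 193.2 - 65.9 = 127.3
Current account = -1978.0 + (-64.4) + 127.3 = -1915.1
Financial account = -(-1915.1 + (-15.8) + (-18.9)) = 1949.8

1949.8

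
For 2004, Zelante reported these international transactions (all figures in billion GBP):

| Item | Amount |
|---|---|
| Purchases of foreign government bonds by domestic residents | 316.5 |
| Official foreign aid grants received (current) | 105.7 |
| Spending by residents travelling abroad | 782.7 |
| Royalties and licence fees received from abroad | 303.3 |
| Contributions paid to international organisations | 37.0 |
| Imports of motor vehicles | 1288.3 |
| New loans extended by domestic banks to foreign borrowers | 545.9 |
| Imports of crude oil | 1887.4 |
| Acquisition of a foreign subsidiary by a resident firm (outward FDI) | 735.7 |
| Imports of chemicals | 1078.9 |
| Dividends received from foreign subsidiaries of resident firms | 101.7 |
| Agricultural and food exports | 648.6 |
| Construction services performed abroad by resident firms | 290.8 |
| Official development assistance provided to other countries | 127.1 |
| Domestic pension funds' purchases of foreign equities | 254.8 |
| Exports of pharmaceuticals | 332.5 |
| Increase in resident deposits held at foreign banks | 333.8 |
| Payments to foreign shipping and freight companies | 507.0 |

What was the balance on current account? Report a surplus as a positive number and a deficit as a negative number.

-3925.8

Goods: 648.6 - 1078.9 - 1887.4 - 1288.3 + 332.5 = -3273.5
Services: -507.0 + 290.8 - 782.7 + 303.3 = -695.6
Primary income: 101.7
Secondary income: 105.7 - 37.0 - 127.1 = -58.4
Current account = (-3273.5) + (-695.6) + 101.7 + (-58.4) = -3925.8
(Excluded from the current account — financial account: purchases of foreign government bonds by domestic residents 316.5, new loans extended by domestic banks to foreign borrowers 545.9, acquisition of a foreign subsidiary by a resident firm (outward FDI) 735.7, domestic pension funds' purchases of foreign equities 254.8, increase in resident deposits held at foreign banks 333.8.)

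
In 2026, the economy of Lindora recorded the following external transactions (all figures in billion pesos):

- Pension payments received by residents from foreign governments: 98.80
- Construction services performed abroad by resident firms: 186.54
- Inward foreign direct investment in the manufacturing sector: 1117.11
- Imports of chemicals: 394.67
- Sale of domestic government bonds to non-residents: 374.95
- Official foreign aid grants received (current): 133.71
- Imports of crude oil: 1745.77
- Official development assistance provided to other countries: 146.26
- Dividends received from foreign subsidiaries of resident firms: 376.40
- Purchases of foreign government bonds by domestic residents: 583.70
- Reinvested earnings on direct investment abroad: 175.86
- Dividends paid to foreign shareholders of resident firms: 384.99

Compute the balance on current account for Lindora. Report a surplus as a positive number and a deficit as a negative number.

Goods: -1745.77 - 394.67 = -2140.44
Services: 186.54
Primary income: 376.40 - 384.99 + 175.86 = 167.27
Secondary income: 133.71 + 98.80 - 146.26 = 86.25
Current account = (-2140.44) + 186.54 + 167.27 + 86.25 = -1700.38
(Excluded from the current account — financial account: inward foreign direct investment in the manufacturing sector 1117.11, sale of domestic government bonds to non-residents 374.95, purchases of foreign government bonds by domestic residents 583.70.)

-1700.38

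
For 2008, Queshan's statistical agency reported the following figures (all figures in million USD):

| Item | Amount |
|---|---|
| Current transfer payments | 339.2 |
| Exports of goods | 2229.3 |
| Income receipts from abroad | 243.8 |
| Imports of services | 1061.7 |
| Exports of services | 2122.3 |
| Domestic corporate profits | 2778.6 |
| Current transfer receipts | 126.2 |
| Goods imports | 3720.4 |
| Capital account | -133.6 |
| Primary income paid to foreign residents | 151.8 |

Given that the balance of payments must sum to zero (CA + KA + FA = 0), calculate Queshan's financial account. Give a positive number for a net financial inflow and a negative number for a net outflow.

Goods balance = 2229.3 - 3720.4 = -1491.1
Services balance = 2122.3 - 1061.7 = 1060.6
Trade balance (goods + services) = -1491.1 + 1060.6 = -430.5
Net primary income = 243.8 - 151.8 = 92.0
Net secondary income = 126.2 - 339.2 = -213.0
Current account = -430.5 + 92.0 + (-213.0) = -551.5
Financial account = -(-551.5 + (-133.6)) = 685.1

685.1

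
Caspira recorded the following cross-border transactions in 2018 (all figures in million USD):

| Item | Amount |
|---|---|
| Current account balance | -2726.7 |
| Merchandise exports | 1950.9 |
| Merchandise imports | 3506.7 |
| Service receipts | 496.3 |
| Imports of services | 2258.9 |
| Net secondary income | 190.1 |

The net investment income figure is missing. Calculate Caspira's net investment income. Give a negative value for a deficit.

401.6

Current account = goods balance + services balance + net primary income + net secondary income
Sum of the known components = -3128.3
Net investment income = CA - (known components) = -2726.7 - (-3128.3) = 401.6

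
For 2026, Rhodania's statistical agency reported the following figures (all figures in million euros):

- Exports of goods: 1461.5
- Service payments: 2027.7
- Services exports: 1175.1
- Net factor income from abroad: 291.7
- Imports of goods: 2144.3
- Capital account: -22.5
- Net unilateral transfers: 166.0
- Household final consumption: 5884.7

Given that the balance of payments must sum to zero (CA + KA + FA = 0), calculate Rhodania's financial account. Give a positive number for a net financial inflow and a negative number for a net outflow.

1100.2

Goods balance = 1461.5 - 2144.3 = -682.8
Services balance = 1175.1 - 2027.7 = -852.6
Trade balance (goods + services) = -682.8 + (-852.6) = -1535.4
Net primary income = 291.7
Net secondary income = 166.0
Current account = -1535.4 + 291.7 + 166.0 = -1077.7
Financial account = -(-1077.7 + (-22.5)) = 1100.2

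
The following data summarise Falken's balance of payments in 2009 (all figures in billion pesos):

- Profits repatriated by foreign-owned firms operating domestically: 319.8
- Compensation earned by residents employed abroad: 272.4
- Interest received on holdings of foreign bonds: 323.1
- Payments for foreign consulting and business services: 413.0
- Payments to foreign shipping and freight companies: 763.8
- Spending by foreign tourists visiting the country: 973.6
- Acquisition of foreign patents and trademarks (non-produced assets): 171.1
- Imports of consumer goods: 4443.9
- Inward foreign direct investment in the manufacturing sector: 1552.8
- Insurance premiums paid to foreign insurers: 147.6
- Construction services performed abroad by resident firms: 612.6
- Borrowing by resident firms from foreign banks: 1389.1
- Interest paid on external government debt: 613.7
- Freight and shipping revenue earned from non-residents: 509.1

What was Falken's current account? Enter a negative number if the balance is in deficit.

Goods: -4443.9
Services: 973.6 + 612.6 + 509.1 - 147.6 - 413.0 - 763.8 = 770.9
Primary income: -613.7 + 272.4 - 319.8 + 323.1 = -338.0
Current account = (-4443.9) + 770.9 + (-338.0) = -4011.0
(Excluded from the current account — capital account: acquisition of foreign patents and trademarks (non-produced assets) 171.1; financial account: inward foreign direct investment in the manufacturing sector 1552.8, borrowing by resident firms from foreign banks 1389.1.)

-4011.0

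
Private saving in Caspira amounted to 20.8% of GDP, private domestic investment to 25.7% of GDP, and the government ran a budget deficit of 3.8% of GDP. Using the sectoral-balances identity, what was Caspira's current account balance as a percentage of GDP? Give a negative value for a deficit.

-8.7

By the sectoral-balances identity, CA = (S_private - I) + (T - G).
Private balance = 20.8 - 25.7 = -4.9
Government balance (T - G) = -3.8
CA = -4.9 + (-3.8) = -8.7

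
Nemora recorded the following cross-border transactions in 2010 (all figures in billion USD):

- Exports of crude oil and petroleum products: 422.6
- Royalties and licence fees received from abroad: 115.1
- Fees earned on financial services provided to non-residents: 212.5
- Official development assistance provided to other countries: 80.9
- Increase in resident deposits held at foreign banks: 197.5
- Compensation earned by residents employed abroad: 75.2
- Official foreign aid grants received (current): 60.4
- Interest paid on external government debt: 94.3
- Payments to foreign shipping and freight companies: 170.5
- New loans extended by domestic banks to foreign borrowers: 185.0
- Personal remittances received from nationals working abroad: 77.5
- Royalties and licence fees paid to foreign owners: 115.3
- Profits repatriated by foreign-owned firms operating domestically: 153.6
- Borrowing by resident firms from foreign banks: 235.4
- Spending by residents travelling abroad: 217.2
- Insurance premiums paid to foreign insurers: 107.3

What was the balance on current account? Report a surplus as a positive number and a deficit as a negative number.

24.2

Goods: 422.6
Services: -115.3 - 170.5 + 212.5 - 107.3 + 115.1 - 217.2 = -282.7
Primary income: -153.6 - 94.3 + 75.2 = -172.7
Secondary income: 60.4 + 77.5 - 80.9 = 57.0
Current account = 422.6 + (-282.7) + (-172.7) + 57.0 = 24.2
(Excluded from the current account — financial account: increase in resident deposits held at foreign banks 197.5, new loans extended by domestic banks to foreign borrowers 185.0, borrowing by resident firms from foreign banks 235.4.)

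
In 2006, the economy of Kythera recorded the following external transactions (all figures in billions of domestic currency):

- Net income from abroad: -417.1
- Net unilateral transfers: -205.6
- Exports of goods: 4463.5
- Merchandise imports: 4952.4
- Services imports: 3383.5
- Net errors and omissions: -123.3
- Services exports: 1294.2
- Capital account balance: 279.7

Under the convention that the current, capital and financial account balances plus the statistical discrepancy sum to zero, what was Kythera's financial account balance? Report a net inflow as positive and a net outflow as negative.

3044.5

Goods balance = 4463.5 - 4952.4 = -488.9
Services balance = 1294.2 - 3383.5 = -2089.3
Trade balance (goods + services) = -488.9 + (-2089.3) = -2578.2
Net primary income = -417.1
Net secondary income = -205.6
Current account = -2578.2 + (-417.1) + (-205.6) = -3200.9
Financial account = -(-3200.9 + 279.7 + (-123.3)) = 3044.5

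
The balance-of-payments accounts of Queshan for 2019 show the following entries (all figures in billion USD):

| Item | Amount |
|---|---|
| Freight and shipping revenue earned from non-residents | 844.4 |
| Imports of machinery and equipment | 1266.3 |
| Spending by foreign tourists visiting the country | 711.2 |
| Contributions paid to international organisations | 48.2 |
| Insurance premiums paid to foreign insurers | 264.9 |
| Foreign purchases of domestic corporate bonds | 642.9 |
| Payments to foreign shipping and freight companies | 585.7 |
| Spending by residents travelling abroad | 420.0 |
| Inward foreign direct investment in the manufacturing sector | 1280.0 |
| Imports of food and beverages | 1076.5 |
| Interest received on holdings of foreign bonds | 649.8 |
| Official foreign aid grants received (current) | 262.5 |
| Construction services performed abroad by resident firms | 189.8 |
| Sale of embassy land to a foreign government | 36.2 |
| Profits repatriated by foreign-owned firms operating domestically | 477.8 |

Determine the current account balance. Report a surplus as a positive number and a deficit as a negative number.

-1481.7

Goods: -1266.3 - 1076.5 = -2342.8
Services: -585.7 - 264.9 - 420.0 + 844.4 + 711.2 + 189.8 = 474.8
Primary income: 649.8 - 477.8 = 172.0
Secondary income: 262.5 - 48.2 = 214.3
Current account = (-2342.8) + 474.8 + 172.0 + 214.3 = -1481.7
(Excluded from the current account — financial account: foreign purchases of domestic corporate bonds 642.9, inward foreign direct investment in the manufacturing sector 1280.0; capital account: sale of embassy land to a foreign government 36.2.)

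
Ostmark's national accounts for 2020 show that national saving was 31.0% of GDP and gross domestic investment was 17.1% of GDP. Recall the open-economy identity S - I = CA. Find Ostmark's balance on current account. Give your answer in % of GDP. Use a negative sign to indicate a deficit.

S - I = CA (net lending to the rest of the world).
CA = S - I = 31.0 - 17.1 = 13.9

13.9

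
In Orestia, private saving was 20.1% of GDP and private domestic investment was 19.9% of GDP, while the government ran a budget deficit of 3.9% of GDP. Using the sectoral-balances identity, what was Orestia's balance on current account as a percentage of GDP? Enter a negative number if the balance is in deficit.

-3.7

By the sectoral-balances identity, CA = (S_private - I) + (T - G).
Private balance = 20.1 - 19.9 = 0.2
Government balance (T - G) = -3.9
CA = 0.2 + (-3.9) = -3.7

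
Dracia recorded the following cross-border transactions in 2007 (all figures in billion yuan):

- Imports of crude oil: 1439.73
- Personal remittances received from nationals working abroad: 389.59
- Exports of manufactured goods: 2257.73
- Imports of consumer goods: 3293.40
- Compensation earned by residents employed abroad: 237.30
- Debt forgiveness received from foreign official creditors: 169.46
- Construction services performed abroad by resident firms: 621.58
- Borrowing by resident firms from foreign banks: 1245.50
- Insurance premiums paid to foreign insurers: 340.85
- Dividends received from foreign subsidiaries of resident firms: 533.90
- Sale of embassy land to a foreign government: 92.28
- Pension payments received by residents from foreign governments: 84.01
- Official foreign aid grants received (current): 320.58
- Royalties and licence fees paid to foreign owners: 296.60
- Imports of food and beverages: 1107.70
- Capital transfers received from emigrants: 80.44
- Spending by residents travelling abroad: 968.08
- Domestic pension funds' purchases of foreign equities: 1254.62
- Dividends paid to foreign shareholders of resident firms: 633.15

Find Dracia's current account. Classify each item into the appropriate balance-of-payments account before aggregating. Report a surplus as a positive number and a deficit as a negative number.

Goods: -1107.70 + 2257.73 - 3293.40 - 1439.73 = -3583.10
Services: -296.60 + 621.58 - 968.08 - 340.85 = -983.95
Primary income: -633.15 + 237.30 + 533.90 = 138.05
Secondary income: 84.01 + 320.58 + 389.59 = 794.18
Current account = (-3583.10) + (-983.95) + 138.05 + 794.18 = -3634.82
(Excluded from the current account — capital account: debt forgiveness received from foreign official creditors 169.46, sale of embassy land to a foreign government 92.28, capital transfers received from emigrants 80.44; financial account: borrowing by resident firms from foreign banks 1245.50, domestic pension funds' purchases of foreign equities 1254.62.)

-3634.82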